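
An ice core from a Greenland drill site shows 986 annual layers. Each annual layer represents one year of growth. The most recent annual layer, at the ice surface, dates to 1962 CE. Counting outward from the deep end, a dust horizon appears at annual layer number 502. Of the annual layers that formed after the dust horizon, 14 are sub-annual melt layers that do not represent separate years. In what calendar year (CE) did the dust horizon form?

1492 CE

The dust horizon sits at annual layer 502 from the deep end, so 986 − 502 = 484 annual layers formed after it.
Excluding 14 false annual layers: 484 − 14 = 470.
Counting back 470 years from 1962 CE places the dust horizon in 1962 − 470 = 1492 CE.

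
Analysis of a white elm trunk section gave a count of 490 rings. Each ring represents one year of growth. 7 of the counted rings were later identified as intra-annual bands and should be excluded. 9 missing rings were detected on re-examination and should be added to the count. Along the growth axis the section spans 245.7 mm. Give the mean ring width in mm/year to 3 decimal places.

0.499 mm/year

After corrections the count is 490 − 7 + 9 = 492 rings.
Mean rate = 245.7 mm / 492 years ≈ 0.499 mm/year.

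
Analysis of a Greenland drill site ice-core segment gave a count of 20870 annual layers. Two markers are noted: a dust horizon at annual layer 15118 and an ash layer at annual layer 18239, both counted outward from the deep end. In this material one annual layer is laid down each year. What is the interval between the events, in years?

3121 years

The two markers are separated by 18239 − 15118 = 3121 annual layers.
At one annual layer per year, 3121 years elapsed between them.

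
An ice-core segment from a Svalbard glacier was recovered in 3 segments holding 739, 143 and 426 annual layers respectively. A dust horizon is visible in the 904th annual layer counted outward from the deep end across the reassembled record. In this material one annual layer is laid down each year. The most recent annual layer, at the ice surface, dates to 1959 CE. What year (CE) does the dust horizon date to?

Total annual layers = 739 + 143 + 426 = 1308.
Between annual layer 904 and the ice surface there are 1308 − 904 = 404 annual layers.
Counting back 404 years from 1959 CE places the dust horizon in 1959 − 404 = 1555 CE.

1555 CE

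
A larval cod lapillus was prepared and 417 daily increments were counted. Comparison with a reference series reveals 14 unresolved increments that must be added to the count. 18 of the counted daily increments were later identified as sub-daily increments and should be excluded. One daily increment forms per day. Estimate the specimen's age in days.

After corrections the count is 417 − 18 + 14 = 413 daily increments.
One daily increment per day makes the duration 413 days.

413 d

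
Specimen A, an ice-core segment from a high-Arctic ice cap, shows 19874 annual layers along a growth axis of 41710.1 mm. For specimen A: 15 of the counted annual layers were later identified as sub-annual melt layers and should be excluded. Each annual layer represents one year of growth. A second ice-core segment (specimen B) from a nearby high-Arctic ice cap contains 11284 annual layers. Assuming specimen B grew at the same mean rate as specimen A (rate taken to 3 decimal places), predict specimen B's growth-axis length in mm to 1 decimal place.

23696.4 mm

Specimen A: correcting the raw count gives 19874 − 15 = 19859 true annual layers.
A: 41710.1 mm over 19859 years gives 41710.1 / 19859 ≈ 2.100 mm/year.
Length of B = 2.100 × 11284 = 23696.4 mm.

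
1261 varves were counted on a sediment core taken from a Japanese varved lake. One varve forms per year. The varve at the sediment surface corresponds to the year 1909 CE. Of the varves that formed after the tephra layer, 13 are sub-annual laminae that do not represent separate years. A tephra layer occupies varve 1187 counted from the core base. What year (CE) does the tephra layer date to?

1848 CE

The tephra layer sits at varve 1187 from the core base, so 1261 − 1187 = 74 varves formed after it.
74 − 13 false = 61 true varves after the tephra layer.
1909 − 61 = 1848 CE.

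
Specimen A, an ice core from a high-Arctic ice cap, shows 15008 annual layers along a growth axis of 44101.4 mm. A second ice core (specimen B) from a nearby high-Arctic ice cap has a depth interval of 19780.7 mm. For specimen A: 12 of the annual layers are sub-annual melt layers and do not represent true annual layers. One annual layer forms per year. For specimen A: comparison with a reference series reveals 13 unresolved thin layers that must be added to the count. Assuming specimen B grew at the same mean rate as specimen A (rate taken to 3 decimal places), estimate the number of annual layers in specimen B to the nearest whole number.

6733 annual layers

Specimen A: adjusted count: 15008 − 12 + 13 = 15009 annual layers.
A: Mean rate = 44101.4 mm / 15009 years ≈ 2.938 mm/yr.
B spans 19780.7 / 2.938 = 6732.71 years ≈ 6733 annual layers.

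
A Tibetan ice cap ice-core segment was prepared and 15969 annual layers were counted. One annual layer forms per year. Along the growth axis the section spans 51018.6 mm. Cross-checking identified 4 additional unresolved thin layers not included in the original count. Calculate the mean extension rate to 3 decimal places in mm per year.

3.194 mm per year

True annual layer count = 15969 + 4 = 15973.
51018.6 mm over 15973 years gives 51018.6 / 15973 ≈ 3.194 mm per year.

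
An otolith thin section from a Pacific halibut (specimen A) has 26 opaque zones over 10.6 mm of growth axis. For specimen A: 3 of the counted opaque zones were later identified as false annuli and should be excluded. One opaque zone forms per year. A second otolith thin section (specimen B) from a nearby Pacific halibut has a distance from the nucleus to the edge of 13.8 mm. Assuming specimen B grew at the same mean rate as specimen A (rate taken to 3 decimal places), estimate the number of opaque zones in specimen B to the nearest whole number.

Specimen A: true opaque zone count = 26 − 3 = 23.
A: 10.6 mm over 23 years gives 10.6 / 23 ≈ 0.461 mm/yr.
Specimen B: 13.8 mm / 0.461 mm per year = 29.93 years ≈ 30 opaque zones.

30 opaque zones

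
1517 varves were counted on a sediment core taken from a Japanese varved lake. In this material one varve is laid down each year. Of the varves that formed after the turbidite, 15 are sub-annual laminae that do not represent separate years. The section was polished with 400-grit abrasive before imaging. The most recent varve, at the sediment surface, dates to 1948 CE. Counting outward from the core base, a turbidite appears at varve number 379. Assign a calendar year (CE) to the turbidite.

Between varve 379 and the sediment surface there are 1517 − 379 = 1138 varves.
1138 − 15 false = 1123 true varves after the turbidite.
The varve at the sediment surface is 1948 CE, so the turbidite dates to 1948 − 1123 = 825 CE.

825 CE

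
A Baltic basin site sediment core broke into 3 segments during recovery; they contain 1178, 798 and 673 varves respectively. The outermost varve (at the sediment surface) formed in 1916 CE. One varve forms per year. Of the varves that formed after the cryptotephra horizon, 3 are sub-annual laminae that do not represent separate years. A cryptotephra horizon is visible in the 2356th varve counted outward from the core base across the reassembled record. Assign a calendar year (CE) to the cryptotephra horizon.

1626 CE

Total varves = 1178 + 798 + 673 = 2649.
2649 − 2356 = 293 varves lie beyond the cryptotephra horizon toward the sediment surface.
Excluding 3 false varves: 293 − 3 = 290.
Counting back 290 years from 1916 CE places the cryptotephra horizon in 1916 − 290 = 1626 CE.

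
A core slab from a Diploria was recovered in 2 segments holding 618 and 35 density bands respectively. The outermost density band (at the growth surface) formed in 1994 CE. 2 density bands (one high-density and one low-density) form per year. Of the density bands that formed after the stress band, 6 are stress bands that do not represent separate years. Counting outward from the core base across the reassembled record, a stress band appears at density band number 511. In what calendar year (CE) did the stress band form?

Total density bands = 618 + 35 = 653.
Between density band 511 and the growth surface there are 653 − 511 = 142 density bands.
Removing the 6 false density bands leaves 142 − 6 = 136 true density bands beyond the stress band.
Dividing by 2 density bands per year: 136 / 2 = 68 years.
The density band at the growth surface is 1994 CE, so the stress band dates to 1994 − 68 = 1926 CE.

1926 CE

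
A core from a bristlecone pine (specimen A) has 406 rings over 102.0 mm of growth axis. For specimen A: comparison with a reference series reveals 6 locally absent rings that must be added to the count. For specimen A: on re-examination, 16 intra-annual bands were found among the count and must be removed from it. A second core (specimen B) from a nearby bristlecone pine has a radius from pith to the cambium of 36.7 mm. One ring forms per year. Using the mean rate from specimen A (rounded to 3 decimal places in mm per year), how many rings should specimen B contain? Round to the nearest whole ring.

142 rings

Specimen A: correcting the raw count gives 406 − 16 + 6 = 396 true rings.
A: Extension rate ≈ 102.0 / 396 = 0.258 mm/year.
B spans 36.7 / 0.258 = 142.25 years ≈ 142 rings.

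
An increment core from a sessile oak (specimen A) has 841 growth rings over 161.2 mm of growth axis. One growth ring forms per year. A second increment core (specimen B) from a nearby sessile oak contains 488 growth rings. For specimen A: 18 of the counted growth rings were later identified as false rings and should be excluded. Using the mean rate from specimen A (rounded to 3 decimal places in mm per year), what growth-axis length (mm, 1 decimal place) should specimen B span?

95.6 mm

Specimen A: after corrections the count is 841 − 18 = 823 growth rings.
A: Mean rate = 161.2 mm / 823 years ≈ 0.196 mm per year.
B's length ≈ 0.196 × 488 = 95.6 mm.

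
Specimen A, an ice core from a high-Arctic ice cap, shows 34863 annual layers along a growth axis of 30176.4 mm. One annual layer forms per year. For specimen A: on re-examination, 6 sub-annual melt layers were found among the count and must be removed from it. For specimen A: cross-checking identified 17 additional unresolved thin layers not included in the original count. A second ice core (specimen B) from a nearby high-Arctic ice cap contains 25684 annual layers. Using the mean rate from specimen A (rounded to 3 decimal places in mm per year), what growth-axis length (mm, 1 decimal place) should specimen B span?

Specimen A: correcting the raw count gives 34863 − 6 + 17 = 34874 true annual layers.
A: 30176.4 mm over 34874 years gives 30176.4 / 34874 ≈ 0.865 mm/yr.
B's length ≈ 0.865 × 25684 = 22216.7 mm.

22216.7 mm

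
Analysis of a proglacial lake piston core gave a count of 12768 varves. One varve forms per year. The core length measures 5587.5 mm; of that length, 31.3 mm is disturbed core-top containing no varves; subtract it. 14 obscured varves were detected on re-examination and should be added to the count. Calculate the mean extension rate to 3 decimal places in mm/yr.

After corrections the count is 12768 + 14 = 12782 varves.
The growth record spans 5587.5 − 31.3 = 5556.2 mm.
5556.2 mm over 12782 years gives 5556.2 / 12782 ≈ 0.435 mm/yr.

0.435 mm/yr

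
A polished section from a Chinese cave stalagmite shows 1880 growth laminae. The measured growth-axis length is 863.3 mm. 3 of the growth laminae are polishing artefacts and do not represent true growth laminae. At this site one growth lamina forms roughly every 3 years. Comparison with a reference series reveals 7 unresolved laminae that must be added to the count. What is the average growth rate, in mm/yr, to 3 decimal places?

Adjusted count: 1880 − 3 + 7 = 1884 growth laminae.
Multiplying by 3 years per growth lamina: 1884 × 3 = 5652 years.
Mean rate = 863.3 mm / 5652 years ≈ 0.153 mm/yr.

0.153 mm/yr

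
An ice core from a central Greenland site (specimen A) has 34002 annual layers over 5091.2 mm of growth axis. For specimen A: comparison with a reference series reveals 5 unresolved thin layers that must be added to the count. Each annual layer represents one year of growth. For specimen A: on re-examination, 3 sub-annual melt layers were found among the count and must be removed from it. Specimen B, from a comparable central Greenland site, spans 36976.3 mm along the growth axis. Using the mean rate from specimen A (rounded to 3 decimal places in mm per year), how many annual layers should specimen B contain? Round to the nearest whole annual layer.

246509 annual layers

Specimen A: after corrections the count is 34002 − 3 + 5 = 34004 annual layers.
A: Extension rate ≈ 5091.2 / 34004 = 0.150 mm per year.
Specimen B: 36976.3 mm / 0.150 mm per year = 246508.67 years ≈ 246509 annual layers.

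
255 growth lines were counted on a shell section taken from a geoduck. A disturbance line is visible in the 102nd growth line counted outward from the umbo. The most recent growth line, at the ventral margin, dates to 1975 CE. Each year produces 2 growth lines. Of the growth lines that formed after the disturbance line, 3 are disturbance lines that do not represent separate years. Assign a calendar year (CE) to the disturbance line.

1900 CE

The disturbance line sits at growth line 102 from the umbo, so 255 − 102 = 153 growth lines formed after it.
Removing the 3 false growth lines leaves 153 − 3 = 150 true growth lines beyond the disturbance line.
150 growth lines at 2 per year is 150 / 2 = 75 years.
1975 − 75 = 1900 CE.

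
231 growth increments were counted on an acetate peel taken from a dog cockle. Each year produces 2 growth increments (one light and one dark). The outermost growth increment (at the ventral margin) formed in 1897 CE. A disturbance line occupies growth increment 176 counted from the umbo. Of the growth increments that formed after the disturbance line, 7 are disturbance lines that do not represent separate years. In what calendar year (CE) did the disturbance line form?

The disturbance line sits at growth increment 176 from the umbo, so 231 − 176 = 55 growth increments formed after it.
55 − 7 false = 48 true growth increments after the disturbance line.
48 growth increments at 2 per year is 48 / 2 = 24 years.
The growth increment at the ventral margin is 1897 CE, so the disturbance line dates to 1897 − 24 = 1873 CE.

1873 CE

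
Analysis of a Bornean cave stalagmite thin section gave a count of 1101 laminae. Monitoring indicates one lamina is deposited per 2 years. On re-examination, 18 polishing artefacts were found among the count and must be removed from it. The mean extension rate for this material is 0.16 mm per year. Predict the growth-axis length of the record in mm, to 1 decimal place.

Correcting the raw count gives 1101 − 18 = 1083 true laminae.
At 2 years per lamina, 1083 × 2 = 2166 years.
Length ≈ 0.16 × 2166 = 346.6 mm.

346.6 mm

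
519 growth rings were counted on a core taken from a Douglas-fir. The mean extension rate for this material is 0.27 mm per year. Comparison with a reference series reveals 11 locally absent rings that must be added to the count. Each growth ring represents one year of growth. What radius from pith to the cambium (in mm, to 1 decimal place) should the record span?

Adjusted count: 519 + 11 = 530 growth rings.
Length ≈ 0.27 × 530 = 143.1 mm.

143.1 mm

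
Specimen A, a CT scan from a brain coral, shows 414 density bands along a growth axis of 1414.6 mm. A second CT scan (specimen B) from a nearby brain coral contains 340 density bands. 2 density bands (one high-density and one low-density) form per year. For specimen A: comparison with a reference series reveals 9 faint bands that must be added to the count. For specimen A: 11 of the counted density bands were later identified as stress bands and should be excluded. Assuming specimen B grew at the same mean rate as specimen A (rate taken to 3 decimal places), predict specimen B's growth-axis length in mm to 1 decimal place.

Specimen A: correcting the raw count gives 414 − 11 + 9 = 412 true density bands.
Specimen A: with 2 density bands per year, 412 / 2 = 206 years.
A: 1414.6 mm over 206 years gives 1414.6 / 206 ≈ 6.867 mm per year.
Specimen B: with 2 density bands per year, 340 / 2 = 170 years. Length of B = 6.867 × 170 = 1167.4 mm.

1167.4 mm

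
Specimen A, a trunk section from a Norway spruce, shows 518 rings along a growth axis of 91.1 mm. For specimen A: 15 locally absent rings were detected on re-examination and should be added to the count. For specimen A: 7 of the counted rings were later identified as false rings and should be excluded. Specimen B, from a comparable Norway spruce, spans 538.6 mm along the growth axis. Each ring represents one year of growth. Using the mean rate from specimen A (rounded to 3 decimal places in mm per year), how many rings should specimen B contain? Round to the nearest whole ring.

Specimen A: adjusted count: 518 − 7 + 15 = 526 rings.
A: Extension rate ≈ 91.1 / 526 = 0.173 mm per year.
B spans 538.6 / 0.173 = 3113.29 years ≈ 3113 rings.

3113 rings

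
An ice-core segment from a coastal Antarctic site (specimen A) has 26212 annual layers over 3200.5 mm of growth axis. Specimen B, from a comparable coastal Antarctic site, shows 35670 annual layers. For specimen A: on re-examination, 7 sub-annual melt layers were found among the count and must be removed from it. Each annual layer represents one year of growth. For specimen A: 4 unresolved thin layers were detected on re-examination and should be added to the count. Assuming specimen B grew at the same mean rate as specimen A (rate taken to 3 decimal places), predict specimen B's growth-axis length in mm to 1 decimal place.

Specimen A: correcting the raw count gives 26212 − 7 + 4 = 26209 true annual layers.
A: Mean rate = 3200.5 mm / 26209 years ≈ 0.122 mm/yr.
B's length ≈ 0.122 × 35670 = 4351.7 mm.

4351.7 mm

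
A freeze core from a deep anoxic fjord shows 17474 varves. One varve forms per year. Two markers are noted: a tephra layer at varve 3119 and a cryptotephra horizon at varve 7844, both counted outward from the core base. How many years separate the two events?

4725 years

Separation: 7844 − 3119 = 4725 varves.
One varve per year makes the interval 4725 years.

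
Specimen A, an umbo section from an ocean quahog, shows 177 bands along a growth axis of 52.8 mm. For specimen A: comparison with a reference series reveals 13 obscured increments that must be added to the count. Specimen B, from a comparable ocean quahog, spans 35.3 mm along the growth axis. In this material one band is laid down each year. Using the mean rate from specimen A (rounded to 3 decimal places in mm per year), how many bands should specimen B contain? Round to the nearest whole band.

Specimen A: adjusted count: 177 + 13 = 190 bands.
A: Mean rate = 52.8 mm / 190 years ≈ 0.278 mm/yr.
For B, 35.3 / 0.278 = 126.98 years ≈ 127 bands.

127 bands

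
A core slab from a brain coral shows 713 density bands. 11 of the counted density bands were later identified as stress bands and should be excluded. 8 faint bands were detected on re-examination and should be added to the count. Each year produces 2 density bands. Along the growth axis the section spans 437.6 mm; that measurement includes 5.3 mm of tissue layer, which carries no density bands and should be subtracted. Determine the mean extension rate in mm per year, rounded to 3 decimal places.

Correcting the raw count gives 713 − 11 + 8 = 710 true density bands.
Dividing by 2 density bands per year: 710 / 2 = 355 years.
The growth record spans 437.6 − 5.3 = 432.3 mm.
432.3 mm over 355 years gives 432.3 / 355 ≈ 1.218 mm per year.

1.218 mm per year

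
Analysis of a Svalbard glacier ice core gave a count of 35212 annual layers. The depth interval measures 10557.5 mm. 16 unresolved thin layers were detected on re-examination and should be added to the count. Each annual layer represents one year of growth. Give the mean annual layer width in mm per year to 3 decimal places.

True annual layer count = 35212 + 16 = 35228.
10557.5 mm over 35228 years gives 10557.5 / 35228 ≈ 0.300 mm per year.

0.300 mm per year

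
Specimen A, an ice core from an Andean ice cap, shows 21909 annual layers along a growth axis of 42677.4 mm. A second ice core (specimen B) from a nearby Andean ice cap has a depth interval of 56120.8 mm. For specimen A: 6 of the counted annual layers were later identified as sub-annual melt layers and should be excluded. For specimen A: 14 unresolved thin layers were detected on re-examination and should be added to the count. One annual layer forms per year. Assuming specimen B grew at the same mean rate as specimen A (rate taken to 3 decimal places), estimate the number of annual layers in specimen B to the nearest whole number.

Specimen A: true annual layer count = 21909 − 6 + 14 = 21917.
A: 42677.4 mm over 21917 years gives 42677.4 / 21917 ≈ 1.947 mm per year.
For B, 56120.8 / 1.947 = 28824.24 years ≈ 28824 annual layers.

28824 annual layers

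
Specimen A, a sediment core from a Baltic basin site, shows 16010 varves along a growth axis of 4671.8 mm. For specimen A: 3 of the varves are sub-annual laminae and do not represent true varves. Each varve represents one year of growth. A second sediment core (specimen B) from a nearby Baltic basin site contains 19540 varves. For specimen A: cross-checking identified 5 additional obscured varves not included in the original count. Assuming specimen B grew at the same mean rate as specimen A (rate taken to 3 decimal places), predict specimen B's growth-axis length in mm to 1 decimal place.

5705.7 mm

Specimen A: correcting the raw count gives 16010 − 3 + 5 = 16012 true varves.
A: Extension rate ≈ 4671.8 / 16012 = 0.292 mm/yr.
B's length ≈ 0.292 × 19540 = 5705.7 mm.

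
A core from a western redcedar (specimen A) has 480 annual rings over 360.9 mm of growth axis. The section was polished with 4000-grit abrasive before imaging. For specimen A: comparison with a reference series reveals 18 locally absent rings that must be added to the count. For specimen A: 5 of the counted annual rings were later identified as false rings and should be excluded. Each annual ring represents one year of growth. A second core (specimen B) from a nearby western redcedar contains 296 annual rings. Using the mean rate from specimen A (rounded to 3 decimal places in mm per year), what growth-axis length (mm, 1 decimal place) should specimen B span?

216.7 mm

Specimen A: correcting the raw count gives 480 − 5 + 18 = 493 true annual rings.
A: Mean rate = 360.9 mm / 493 years ≈ 0.732 mm/yr.
Length of B = 0.732 × 296 = 216.7 mm.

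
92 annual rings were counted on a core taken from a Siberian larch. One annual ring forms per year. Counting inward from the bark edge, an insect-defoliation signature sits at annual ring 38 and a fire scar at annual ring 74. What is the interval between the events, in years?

36 yr

Separation: 74 − 38 = 36 annual rings.
One annual ring per year makes the interval 36 years.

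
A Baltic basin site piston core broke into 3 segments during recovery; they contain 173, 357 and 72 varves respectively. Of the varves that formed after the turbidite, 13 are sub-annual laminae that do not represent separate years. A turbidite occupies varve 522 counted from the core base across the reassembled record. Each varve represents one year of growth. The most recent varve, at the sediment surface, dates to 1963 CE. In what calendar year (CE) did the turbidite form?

Total varves = 173 + 357 + 72 = 602.
The turbidite sits at varve 522 from the core base, so 602 − 522 = 80 varves formed after it.
Excluding 13 false varves: 80 − 13 = 67.
The varve at the sediment surface is 1963 CE, so the turbidite dates to 1963 − 67 = 1896 CE.

1896 CE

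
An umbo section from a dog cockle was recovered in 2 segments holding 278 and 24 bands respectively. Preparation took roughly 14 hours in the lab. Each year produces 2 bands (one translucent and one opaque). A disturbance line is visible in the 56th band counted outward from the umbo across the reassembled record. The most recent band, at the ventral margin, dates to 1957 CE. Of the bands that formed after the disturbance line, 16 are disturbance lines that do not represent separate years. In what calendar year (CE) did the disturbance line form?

1842 CE

Total bands = 278 + 24 = 302.
Between band 56 and the ventral margin there are 302 − 56 = 246 bands.
Removing the 16 false bands leaves 246 − 16 = 230 true bands beyond the disturbance line.
Dividing by 2 bands per year: 230 / 2 = 115 years.
The band at the ventral margin is 1957 CE, so the disturbance line dates to 1957 − 115 = 1842 CE.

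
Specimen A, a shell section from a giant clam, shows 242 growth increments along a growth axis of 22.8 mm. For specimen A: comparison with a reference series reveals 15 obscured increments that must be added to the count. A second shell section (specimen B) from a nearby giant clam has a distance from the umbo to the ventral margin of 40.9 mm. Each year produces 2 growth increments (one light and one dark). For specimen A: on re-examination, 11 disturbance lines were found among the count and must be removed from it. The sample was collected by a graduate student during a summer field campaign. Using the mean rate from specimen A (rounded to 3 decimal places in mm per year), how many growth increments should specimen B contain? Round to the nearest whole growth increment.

Specimen A: after corrections the count is 242 − 11 + 15 = 246 growth increments.
Specimen A: 246 growth increments at 2 per year is 246 / 2 = 123 years.
A: Mean rate = 22.8 mm / 123 years ≈ 0.185 mm/yr.
For B, 40.9 / 0.185 = 221.08 years; at 2 growth increments per year that is 221.08 × 2 ≈ 442 growth increments.

442 growth increments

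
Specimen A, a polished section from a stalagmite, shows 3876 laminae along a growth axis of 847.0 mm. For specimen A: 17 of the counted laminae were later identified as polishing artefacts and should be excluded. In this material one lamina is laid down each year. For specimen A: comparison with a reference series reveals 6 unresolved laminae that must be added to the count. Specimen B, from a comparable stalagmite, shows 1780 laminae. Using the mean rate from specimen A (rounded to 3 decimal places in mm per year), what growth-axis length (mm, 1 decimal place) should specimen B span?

Specimen A: true lamina count = 3876 − 17 + 6 = 3865.
A: 847.0 mm over 3865 years gives 847.0 / 3865 ≈ 0.219 mm/yr.
For B, 0.219 mm/year × 1780 years = 389.8 mm.

389.8 mm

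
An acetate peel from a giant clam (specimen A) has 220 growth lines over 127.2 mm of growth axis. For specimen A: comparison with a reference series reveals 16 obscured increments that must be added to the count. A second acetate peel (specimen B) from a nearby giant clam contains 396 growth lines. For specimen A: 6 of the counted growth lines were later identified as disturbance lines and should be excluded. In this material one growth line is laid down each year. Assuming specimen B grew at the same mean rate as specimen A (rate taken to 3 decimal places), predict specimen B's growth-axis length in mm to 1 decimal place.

219.0 mm

Specimen A: after corrections the count is 220 − 6 + 16 = 230 growth lines.
A: 127.2 mm over 230 years gives 127.2 / 230 ≈ 0.553 mm/year.
Length of B = 0.553 × 396 = 219.0 mm.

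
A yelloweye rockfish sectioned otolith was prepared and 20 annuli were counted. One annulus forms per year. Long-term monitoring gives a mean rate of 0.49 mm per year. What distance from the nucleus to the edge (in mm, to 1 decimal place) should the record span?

9.8 mm

20 years of growth are recorded.
Length ≈ 0.49 × 20 = 9.8 mm.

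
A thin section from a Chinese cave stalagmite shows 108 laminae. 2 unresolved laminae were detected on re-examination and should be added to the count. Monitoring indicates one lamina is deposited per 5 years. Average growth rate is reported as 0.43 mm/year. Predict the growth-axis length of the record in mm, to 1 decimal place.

True lamina count = 108 + 2 = 110.
Multiplying by 5 years per lamina: 110 × 5 = 550 years.
Length ≈ 0.43 × 550 = 236.5 mm.

236.5 mm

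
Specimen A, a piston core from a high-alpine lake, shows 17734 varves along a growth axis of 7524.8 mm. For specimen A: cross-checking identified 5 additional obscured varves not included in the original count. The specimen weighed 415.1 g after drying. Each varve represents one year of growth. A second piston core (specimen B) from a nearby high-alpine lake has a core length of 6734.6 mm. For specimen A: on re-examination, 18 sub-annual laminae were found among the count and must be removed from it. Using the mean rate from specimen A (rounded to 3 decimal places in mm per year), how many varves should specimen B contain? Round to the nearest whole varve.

Specimen A: after corrections the count is 17734 − 18 + 5 = 17721 varves.
A: 7524.8 mm over 17721 years gives 7524.8 / 17721 ≈ 0.425 mm per year.
For B, 6734.6 / 0.425 = 15846.12 years ≈ 15846 varves.

15846 varves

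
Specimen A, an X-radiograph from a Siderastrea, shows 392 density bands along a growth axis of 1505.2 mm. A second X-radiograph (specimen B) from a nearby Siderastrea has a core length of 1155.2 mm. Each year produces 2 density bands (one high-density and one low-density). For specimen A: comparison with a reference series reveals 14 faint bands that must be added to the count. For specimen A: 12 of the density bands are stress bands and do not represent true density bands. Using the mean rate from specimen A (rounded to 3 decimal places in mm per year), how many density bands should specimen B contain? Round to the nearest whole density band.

Specimen A: correcting the raw count gives 392 − 12 + 14 = 394 true density bands.
Specimen A: dividing by 2 density bands per year: 394 / 2 = 197 years.
A: Extension rate ≈ 1505.2 / 197 = 7.641 mm per year.
For B, 1155.2 / 7.641 = 151.18 years; at 2 density bands per year that is 151.18 × 2 ≈ 302 density bands.

302 density bands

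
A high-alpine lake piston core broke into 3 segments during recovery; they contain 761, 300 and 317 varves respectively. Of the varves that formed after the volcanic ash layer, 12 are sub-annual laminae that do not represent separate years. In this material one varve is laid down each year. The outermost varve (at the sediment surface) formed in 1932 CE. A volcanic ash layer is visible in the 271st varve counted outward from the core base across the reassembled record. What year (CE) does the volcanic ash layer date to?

Total varves = 761 + 300 + 317 = 1378.
The volcanic ash layer sits at varve 271 from the core base, so 1378 − 271 = 1107 varves formed after it.
1107 − 12 false = 1095 true varves after the volcanic ash layer.
The varve at the sediment surface is 1932 CE, so the volcanic ash layer dates to 1932 − 1095 = 837 CE.

837 CE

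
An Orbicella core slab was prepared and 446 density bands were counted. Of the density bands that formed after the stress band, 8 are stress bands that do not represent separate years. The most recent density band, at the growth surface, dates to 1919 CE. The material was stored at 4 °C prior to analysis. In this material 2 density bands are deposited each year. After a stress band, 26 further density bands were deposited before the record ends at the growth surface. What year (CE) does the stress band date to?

1910 CE

26 density bands formed after the stress band.
Excluding 8 false density bands: 26 − 8 = 18.
Dividing by 2 density bands per year: 18 / 2 = 9 years.
The density band at the growth surface is 1919 CE, so the stress band dates to 1919 − 9 = 1910 CE.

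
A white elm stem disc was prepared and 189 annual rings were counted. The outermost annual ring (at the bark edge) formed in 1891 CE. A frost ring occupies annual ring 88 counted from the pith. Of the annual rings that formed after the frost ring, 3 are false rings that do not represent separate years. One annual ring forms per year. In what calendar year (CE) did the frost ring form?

1793 CE

The frost ring sits at annual ring 88 from the pith, so 189 − 88 = 101 annual rings formed after it.
Excluding 3 false annual rings: 101 − 3 = 98.
Counting back 98 years from 1891 CE places the frost ring in 1891 − 98 = 1793 CE.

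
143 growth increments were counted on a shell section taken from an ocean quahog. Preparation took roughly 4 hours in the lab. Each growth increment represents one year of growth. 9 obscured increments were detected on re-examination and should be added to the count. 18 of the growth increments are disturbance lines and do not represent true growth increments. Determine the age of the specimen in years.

134 years

True growth increment count = 143 − 18 + 9 = 134.
At one growth increment per year, that is 134 years.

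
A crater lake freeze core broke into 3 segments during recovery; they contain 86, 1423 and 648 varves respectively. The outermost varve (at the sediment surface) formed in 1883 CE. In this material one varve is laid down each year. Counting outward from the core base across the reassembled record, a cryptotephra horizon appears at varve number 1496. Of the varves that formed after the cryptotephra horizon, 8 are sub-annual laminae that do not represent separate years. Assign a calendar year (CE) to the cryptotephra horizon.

Total varves = 86 + 1423 + 648 = 2157.
2157 − 1496 = 661 varves lie beyond the cryptotephra horizon toward the sediment surface.
Excluding 8 false varves: 661 − 8 = 653.
The varve at the sediment surface is 1883 CE, so the cryptotephra horizon dates to 1883 − 653 = 1230 CE.

1230 CE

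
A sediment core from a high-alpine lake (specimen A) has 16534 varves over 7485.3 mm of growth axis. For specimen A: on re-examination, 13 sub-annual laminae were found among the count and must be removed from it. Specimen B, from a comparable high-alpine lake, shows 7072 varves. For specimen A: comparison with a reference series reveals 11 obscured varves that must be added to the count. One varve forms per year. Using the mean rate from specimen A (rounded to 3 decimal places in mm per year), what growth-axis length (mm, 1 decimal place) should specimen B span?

3203.6 mm

Specimen A: adjusted count: 16534 − 13 + 11 = 16532 varves.
A: Extension rate ≈ 7485.3 / 16532 = 0.453 mm/yr.
For B, 0.453 mm/year × 7072 years = 3203.6 mm.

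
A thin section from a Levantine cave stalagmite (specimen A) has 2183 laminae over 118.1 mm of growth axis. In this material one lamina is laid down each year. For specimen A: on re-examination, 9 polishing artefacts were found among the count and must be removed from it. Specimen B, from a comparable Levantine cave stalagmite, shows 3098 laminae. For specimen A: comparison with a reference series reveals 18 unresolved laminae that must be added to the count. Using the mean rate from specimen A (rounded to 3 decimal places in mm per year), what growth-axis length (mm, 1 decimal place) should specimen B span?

167.3 mm

Specimen A: after corrections the count is 2183 − 9 + 18 = 2192 laminae.
A: 118.1 mm over 2192 years gives 118.1 / 2192 ≈ 0.054 mm per year.
B's length ≈ 0.054 × 3098 = 167.3 mm.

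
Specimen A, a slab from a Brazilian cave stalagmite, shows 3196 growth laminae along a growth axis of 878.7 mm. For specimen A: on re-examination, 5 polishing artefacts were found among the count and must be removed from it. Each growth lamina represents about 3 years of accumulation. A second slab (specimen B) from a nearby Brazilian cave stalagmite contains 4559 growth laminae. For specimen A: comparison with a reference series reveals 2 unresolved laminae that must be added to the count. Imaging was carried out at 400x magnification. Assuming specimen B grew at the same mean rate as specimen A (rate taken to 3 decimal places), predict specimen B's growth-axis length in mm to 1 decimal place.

Specimen A: adjusted count: 3196 − 5 + 2 = 3193 growth laminae.
Specimen A: at 3 years per growth lamina, 3193 × 3 = 9579 years.
A: Mean rate = 878.7 mm / 9579 years ≈ 0.092 mm per year.
Specimen B: 4559 growth laminae at 3 years each span 4559 × 3 = 13677 years. B's length ≈ 0.092 × 13677 = 1258.3 mm.

1258.3 mm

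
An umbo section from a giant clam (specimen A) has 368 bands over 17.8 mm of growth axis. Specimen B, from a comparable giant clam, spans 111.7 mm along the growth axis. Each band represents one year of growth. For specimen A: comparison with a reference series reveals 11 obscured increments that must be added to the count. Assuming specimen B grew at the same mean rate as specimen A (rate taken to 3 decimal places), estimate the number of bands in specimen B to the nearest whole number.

Specimen A: after corrections the count is 368 + 11 = 379 bands.
A: 17.8 mm over 379 years gives 17.8 / 379 ≈ 0.047 mm/year.
For B, 111.7 / 0.047 = 2376.60 years ≈ 2377 bands.

2377 bands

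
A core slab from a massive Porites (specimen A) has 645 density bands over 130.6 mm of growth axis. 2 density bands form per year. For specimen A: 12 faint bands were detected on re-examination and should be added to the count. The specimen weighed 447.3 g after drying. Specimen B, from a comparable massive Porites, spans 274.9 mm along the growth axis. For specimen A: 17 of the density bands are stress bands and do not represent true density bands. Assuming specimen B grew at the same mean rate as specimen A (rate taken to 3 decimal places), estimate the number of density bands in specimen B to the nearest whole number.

Specimen A: correcting the raw count gives 645 − 17 + 12 = 640 true density bands.
Specimen A: dividing by 2 density bands per year: 640 / 2 = 320 years.
A: Mean rate = 130.6 mm / 320 years ≈ 0.408 mm per year.
Specimen B: 274.9 mm / 0.408 mm per year = 673.77 years; at 2 density bands per year that is 673.77 × 2 ≈ 1348 density bands.

1348 density bands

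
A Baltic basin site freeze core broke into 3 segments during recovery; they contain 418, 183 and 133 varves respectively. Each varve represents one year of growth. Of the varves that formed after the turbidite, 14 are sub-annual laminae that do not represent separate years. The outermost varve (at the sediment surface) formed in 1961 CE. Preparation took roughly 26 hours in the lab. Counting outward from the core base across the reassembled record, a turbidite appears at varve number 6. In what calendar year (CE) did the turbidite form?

1247 CE

Total varves = 418 + 183 + 133 = 734.
734 − 6 = 728 varves lie beyond the turbidite toward the sediment surface.
Excluding 14 false varves: 728 − 14 = 714.
1961 − 714 = 1247 CE.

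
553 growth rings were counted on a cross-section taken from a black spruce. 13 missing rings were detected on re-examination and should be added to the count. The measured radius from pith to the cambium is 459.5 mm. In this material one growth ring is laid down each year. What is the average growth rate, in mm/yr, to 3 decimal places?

Correcting the raw count gives 553 + 13 = 566 true growth rings.
Mean rate = 459.5 mm / 566 years ≈ 0.812 mm/yr.

0.812 mm/yr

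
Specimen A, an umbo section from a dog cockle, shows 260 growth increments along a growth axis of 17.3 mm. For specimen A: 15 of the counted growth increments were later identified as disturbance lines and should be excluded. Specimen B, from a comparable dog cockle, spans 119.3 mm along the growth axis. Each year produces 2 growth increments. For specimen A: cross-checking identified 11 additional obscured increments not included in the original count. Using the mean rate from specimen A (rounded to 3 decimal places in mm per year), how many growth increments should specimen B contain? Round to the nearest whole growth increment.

1767 growth increments

Specimen A: true growth increment count = 260 − 15 + 11 = 256.
Specimen A: dividing by 2 growth increments per year: 256 / 2 = 128 years.
A: Extension rate ≈ 17.3 / 128 = 0.135 mm/year.
For B, 119.3 / 0.135 = 883.70 years; at 2 growth increments per year that is 883.70 × 2 ≈ 1767 growth increments.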